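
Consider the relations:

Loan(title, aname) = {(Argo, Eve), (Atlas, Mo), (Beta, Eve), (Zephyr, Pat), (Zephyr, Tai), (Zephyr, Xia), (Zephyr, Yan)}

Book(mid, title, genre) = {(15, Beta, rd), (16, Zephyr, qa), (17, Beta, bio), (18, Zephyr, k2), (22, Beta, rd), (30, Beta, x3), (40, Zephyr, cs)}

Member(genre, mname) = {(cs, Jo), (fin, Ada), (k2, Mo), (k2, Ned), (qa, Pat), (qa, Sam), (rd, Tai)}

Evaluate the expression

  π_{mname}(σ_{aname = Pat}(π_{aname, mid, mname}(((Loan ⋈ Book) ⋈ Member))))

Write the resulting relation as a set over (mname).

{Jo, Mo, Ned, Pat, Sam}

Natural join on title: {(Beta, Eve, 15, rd), (Beta, Eve, 17, bio), (Beta, Eve, 22, rd), (Beta, Eve, 30, x3), (Zephyr, Pat, 16, qa), (Zephyr, Pat, 18, k2), (Zephyr, Pat, 40, cs), (Zephyr, Tai, 16, qa), (Zephyr, Tai, 18, k2), (Zephyr, Tai, 40, cs), (Zephyr, Xia, 16, qa), (Zephyr, Xia, 18, k2), (Zephyr, Xia, 40, cs), (Zephyr, Yan, 16, qa), (Zephyr, Yan, 18, k2), (Zephyr, Yan, 40, cs)}
Natural join on genre: {(Beta, Eve, 15, rd, Tai), (Beta, Eve, 22, rd, Tai), (Zephyr, Pat, 16, qa, Pat), (Zephyr, Pat, 16, qa, Sam), (Zephyr, Pat, 18, k2, Mo), (Zephyr, Pat, 18, k2, Ned), (Zephyr, Pat, 40, cs, Jo), (Zephyr, Tai, 16, qa, Pat), (Zephyr, Tai, 16, qa, Sam), (Zephyr, Tai, 18, k2, Mo), (Zephyr, Tai, 18, k2, Ned), (Zephyr, Tai, 40, cs, Jo), (Zephyr, Xia, 16, qa, Pat), (Zephyr, Xia, 16, qa, Sam), (Zephyr, Xia, 18, k2, Mo), (Zephyr, Xia, 18, k2, Ned), (Zephyr, Xia, 40, cs, Jo), (Zephyr, Yan, 16, qa, Pat), (Zephyr, Yan, 16, qa, Sam), (Zephyr, Yan, 18, k2, Mo), (Zephyr, Yan, 18, k2, Ned), (Zephyr, Yan, 40, cs, Jo)}
Keep only column(s) aname, mid, mname: {(Eve, 15, Tai), (Eve, 22, Tai), (Pat, 16, Pat), (Pat, 16, Sam), (Pat, 18, Mo), (Pat, 18, Ned), (Pat, 40, Jo), (Tai, 16, Pat), (Tai, 16, Sam), (Tai, 18, Mo), (Tai, 18, Ned), (Tai, 40, Jo), (Xia, 16, Pat), (Xia, 16, Sam), (Xia, 18, Mo), (Xia, 18, Ned), (Xia, 40, Jo), (Yan, 16, Pat), (Yan, 16, Sam), (Yan, 18, Mo), (Yan, 18, Ned), (Yan, 40, Jo)}
Apply σ_{aname = Pat}; surviving tuples: {(Pat, 16, Pat), (Pat, 16, Sam), (Pat, 18, Mo), (Pat, 18, Ned), (Pat, 40, Jo)}
Keep only column(s) mname: {Jo, Mo, Ned, Pat, Sam}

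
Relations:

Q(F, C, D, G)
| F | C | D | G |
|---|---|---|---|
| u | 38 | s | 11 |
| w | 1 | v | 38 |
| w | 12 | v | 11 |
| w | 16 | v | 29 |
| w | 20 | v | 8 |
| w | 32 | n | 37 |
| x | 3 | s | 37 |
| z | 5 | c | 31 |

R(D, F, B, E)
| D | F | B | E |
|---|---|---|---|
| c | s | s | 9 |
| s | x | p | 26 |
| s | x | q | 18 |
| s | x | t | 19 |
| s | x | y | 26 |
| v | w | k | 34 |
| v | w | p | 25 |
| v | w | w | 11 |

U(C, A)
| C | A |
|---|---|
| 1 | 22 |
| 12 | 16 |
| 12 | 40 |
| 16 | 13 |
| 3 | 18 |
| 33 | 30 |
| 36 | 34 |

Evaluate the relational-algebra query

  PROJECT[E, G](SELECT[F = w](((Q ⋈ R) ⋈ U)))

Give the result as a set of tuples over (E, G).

{(11, 11), (11, 29), (11, 38), (25, 11), (25, 29), (25, 38), (34, 11), (34, 29), (34, 38)}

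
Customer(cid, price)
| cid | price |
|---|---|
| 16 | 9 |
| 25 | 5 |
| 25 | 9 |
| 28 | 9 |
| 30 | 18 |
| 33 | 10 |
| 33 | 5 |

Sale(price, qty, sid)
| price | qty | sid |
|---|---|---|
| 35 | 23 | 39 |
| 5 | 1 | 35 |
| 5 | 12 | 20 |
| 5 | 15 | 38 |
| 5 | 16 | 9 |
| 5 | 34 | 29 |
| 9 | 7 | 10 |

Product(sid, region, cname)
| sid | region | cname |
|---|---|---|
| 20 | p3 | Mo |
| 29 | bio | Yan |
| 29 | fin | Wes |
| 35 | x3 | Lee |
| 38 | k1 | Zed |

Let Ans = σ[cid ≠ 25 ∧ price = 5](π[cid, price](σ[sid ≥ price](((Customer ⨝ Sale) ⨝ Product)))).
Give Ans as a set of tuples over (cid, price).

Customer ⋈ Sale (natural join on price): {(16, 9, 7, 10), (25, 5, 1, 35), (25, 5, 12, 20), (25, 5, 15, 38), (25, 5, 16, 9), (25, 5, 34, 29), (25, 9, 7, 10), (28, 9, 7, 10), (33, 5, 1, 35), (33, 5, 12, 20), (33, 5, 15, 38), (33, 5, 16, 9), (33, 5, 34, 29)}
(Customer ⨝ Sale) ⋈ Product (natural join on sid): {(25, 5, 1, 35, x3, Lee), (25, 5, 12, 20, p3, Mo), (25, 5, 15, 38, k1, Zed), (25, 5, 34, 29, bio, Yan), (25, 5, 34, 29, fin, Wes), (33, 5, 1, 35, x3, Lee), (33, 5, 12, 20, p3, Mo), (33, 5, 15, 38, k1, Zed), (33, 5, 34, 29, bio, Yan), (33, 5, 34, 29, fin, Wes)}
Selection sid ≥ price: {(25, 5, 1, 35, x3, Lee), (25, 5, 12, 20, p3, Mo), (25, 5, 15, 38, k1, Zed), (25, 5, 34, 29, bio, Yan), (25, 5, 34, 29, fin, Wes), (33, 5, 1, 35, x3, Lee), (33, 5, 12, 20, p3, Mo), (33, 5, 15, 38, k1, Zed), (33, 5, 34, 29, bio, Yan), (33, 5, 34, 29, fin, Wes)}
Projecting to cid, price (8 duplicate(s) eliminated): {(25, 5), (33, 5)}
Selection cid ≠ 25 ∧ price = 5: {(33, 5)}

{(33, 5)}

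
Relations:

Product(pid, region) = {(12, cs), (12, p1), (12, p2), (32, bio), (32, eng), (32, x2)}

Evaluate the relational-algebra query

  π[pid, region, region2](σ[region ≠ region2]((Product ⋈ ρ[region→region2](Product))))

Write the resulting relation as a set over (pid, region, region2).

{(12, cs, p1), (12, cs, p2), (12, p1, cs), (12, p1, p2), (12, p2, cs), (12, p2, p1), (32, bio, eng), (32, bio, x2), (32, eng, bio), (32, eng, x2), (32, x2, bio), (32, x2, eng)}

ρ[region→region2]: schema becomes (pid, region2); tuples unchanged.
Product ⋈ ρ[region→region2](Product) (natural join on pid): {(12, cs, cs), (12, cs, p1), (12, cs, p2), (12, p1, cs), (12, p1, p1), (12, p1, p2), (12, p2, cs), (12, p2, p1), (12, p2, p2), (32, bio, bio), (32, bio, eng), (32, bio, x2), (32, eng, bio), (32, eng, eng), (32, eng, x2), (32, x2, bio), (32, x2, eng), (32, x2, x2)}
Apply σ_{region ≠ region2}; surviving tuples: {(12, cs, p1), (12, cs, p2), (12, p1, cs), (12, p1, p2), (12, p2, cs), (12, p2, p1), (32, bio, eng), (32, bio, x2), (32, eng, bio), (32, eng, x2), (32, x2, bio), (32, x2, eng)}
π_{pid, region, region2} gives {(12, cs, p1), (12, cs, p2), (12, p1, cs), (12, p1, p2), (12, p2, cs), (12, p2, p1), (32, bio, eng), (32, bio, x2), (32, eng, bio), (32, eng, x2), (32, x2, bio), (32, x2, eng)}.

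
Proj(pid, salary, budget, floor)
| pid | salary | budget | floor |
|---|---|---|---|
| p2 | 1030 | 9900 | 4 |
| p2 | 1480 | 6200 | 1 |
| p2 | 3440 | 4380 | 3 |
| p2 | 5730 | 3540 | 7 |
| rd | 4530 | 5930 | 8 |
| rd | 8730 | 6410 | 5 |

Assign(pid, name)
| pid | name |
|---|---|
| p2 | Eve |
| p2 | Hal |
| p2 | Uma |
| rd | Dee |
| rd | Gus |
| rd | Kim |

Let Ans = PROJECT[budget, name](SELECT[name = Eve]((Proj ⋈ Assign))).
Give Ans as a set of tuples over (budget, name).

{(3540, Eve), (4380, Eve), (6200, Eve), (9900, Eve)}

Natural join on pid: {(p2, 1030, 9900, 4, Eve), (p2, 1030, 9900, 4, Hal), (p2, 1030, 9900, 4, Uma), (p2, 1480, 6200, 1, Eve), (p2, 1480, 6200, 1, Hal), (p2, 1480, 6200, 1, Uma), (p2, 3440, 4380, 3, Eve), (p2, 3440, 4380, 3, Hal), (p2, 3440, 4380, 3, Uma), (p2, 5730, 3540, 7, Eve), (p2, 5730, 3540, 7, Hal), (p2, 5730, 3540, 7, Uma), (rd, 4530, 5930, 8, Dee), (rd, 4530, 5930, 8, Gus), (rd, 4530, 5930, 8, Kim), (rd, 8730, 6410, 5, Dee), (rd, 8730, 6410, 5, Gus), (rd, 8730, 6410, 5, Kim)}
σ[name = Eve]: keep tuples satisfying name = Eve → {(p2, 1030, 9900, 4, Eve), (p2, 1480, 6200, 1, Eve), (p2, 3440, 4380, 3, Eve), (p2, 5730, 3540, 7, Eve)}
π_{budget, name} gives {(3540, Eve), (4380, Eve), (6200, Eve), (9900, Eve)}.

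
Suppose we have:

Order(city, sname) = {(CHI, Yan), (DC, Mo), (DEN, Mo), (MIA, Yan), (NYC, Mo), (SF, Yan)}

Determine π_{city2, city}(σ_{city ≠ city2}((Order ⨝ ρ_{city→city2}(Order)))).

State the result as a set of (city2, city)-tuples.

ρ[city→city2]: schema becomes (city2, sname); tuples unchanged.
Order ⋈ ρ_{city→city2}(Order) (natural join on sname): {(CHI, Yan, CHI), (CHI, Yan, MIA), (CHI, Yan, SF), (DC, Mo, DC), (DC, Mo, DEN), (DC, Mo, NYC), (DEN, Mo, DC), (DEN, Mo, DEN), (DEN, Mo, NYC), (MIA, Yan, CHI), (MIA, Yan, MIA), (MIA, Yan, SF), (NYC, Mo, DC), (NYC, Mo, DEN), (NYC, Mo, NYC), (SF, Yan, CHI), (SF, Yan, MIA), (SF, Yan, SF)}
Filtering on city ≠ city2 leaves {(CHI, Yan, MIA), (CHI, Yan, SF), (DC, Mo, DEN), (DC, Mo, NYC), (DEN, Mo, DC), (DEN, Mo, NYC), (MIA, Yan, CHI), (MIA, Yan, SF), (NYC, Mo, DC), (NYC, Mo, DEN), (SF, Yan, CHI), (SF, Yan, MIA)}.
π_{city2, city} gives {(CHI, MIA), (CHI, SF), (DC, DEN), (DC, NYC), (DEN, DC), (DEN, NYC), (MIA, CHI), (MIA, SF), (NYC, DC), (NYC, DEN), (SF, CHI), (SF, MIA)}.

{(CHI, MIA), (CHI, SF), (DC, DEN), (DC, NYC), (DEN, DC), (DEN, NYC), (MIA, CHI), (MIA, SF), (NYC, DC), (NYC, DEN), (SF, CHI), (SF, MIA)}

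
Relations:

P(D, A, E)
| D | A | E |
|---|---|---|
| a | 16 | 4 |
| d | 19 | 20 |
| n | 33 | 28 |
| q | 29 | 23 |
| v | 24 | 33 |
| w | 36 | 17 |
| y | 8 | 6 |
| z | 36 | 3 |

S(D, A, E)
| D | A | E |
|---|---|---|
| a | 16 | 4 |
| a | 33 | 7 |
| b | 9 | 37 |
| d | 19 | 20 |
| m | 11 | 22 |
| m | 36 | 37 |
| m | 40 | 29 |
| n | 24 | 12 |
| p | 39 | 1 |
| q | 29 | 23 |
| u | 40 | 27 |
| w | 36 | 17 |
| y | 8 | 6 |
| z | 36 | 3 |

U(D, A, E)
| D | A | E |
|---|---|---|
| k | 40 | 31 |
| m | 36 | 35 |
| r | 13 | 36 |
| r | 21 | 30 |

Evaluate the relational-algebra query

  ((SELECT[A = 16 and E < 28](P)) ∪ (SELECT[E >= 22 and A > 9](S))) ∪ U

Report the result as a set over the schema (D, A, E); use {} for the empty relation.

{(a, 16, 4), (k, 40, 31), (m, 11, 22), (m, 36, 35), (m, 36, 37), (m, 40, 29), (q, 29, 23), (r, 13, 36), (r, 21, 30), (u, 40, 27)}

σ[A = 16 and E < 28]: keep tuples satisfying A = 16 and E < 28 → {(a, 16, 4)}
σ[E >= 22 and A > 9]: keep tuples satisfying E >= 22 and A > 9 → {(m, 11, 22), (m, 36, 37), (m, 40, 29), (q, 29, 23), (u, 40, 27)}
Set union of the two operands is {(a, 16, 4), (m, 11, 22), (m, 36, 37), (m, 40, 29), (q, 29, 23), (u, 40, 27)}.
Set union of the two operands is {(a, 16, 4), (k, 40, 31), (m, 11, 22), (m, 36, 35), (m, 36, 37), (m, 40, 29), (q, 29, 23), (r, 13, 36), (r, 21, 30), (u, 40, 27)}.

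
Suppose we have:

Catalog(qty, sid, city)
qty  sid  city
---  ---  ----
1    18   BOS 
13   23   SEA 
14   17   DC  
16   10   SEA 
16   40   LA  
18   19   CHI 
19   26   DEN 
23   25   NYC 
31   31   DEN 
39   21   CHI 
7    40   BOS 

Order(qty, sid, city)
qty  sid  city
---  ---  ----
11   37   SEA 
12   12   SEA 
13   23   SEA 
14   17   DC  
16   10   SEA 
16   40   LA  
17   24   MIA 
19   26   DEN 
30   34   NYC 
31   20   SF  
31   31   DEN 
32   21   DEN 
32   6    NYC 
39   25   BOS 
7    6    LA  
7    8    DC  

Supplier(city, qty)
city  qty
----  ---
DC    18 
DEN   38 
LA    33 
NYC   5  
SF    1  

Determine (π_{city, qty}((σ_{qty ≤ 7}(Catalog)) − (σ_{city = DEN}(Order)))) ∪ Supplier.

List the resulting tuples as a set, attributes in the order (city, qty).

Filtering on qty ≤ 7 leaves {(1, 18, BOS), (7, 40, BOS)}.
Filtering on city = DEN leaves {(19, 26, DEN), (31, 31, DEN), (32, 21, DEN)}.
Difference: {(1, 18, BOS), (7, 40, BOS)} with {(19, 26, DEN), (31, 31, DEN), (32, 21, DEN)} → {(1, 18, BOS), (7, 40, BOS)}
Projecting to city, qty: {(BOS, 1), (BOS, 7)}
Union: {(BOS, 1), (BOS, 7)} with {(DC, 18), (DEN, 38), (LA, 33), (NYC, 5), (SF, 1)} → {(BOS, 1), (BOS, 7), (DC, 18), (DEN, 38), (LA, 33), (NYC, 5), (SF, 1)}

{(BOS, 1), (BOS, 7), (DC, 18), (DEN, 38), (LA, 33), (NYC, 5), (SF, 1)}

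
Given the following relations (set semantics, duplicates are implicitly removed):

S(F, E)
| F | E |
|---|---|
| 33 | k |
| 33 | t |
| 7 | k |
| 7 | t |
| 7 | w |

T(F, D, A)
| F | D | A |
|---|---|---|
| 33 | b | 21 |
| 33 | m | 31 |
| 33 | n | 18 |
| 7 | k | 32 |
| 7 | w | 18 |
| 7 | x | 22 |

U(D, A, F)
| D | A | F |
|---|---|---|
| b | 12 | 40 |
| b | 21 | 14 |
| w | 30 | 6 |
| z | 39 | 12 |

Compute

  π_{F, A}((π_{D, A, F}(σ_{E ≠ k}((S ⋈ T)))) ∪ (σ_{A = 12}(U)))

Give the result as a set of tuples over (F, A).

{(33, 18), (33, 21), (33, 31), (40, 12), (7, 18), (7, 22), (7, 32)}

Joining S and T on F yields {(33, k, b, 21), (33, k, m, 31), (33, k, n, 18), (33, t, b, 21), (33, t, m, 31), (33, t, n, 18), (7, k, k, 32), (7, k, w, 18), (7, k, x, 22), (7, t, k, 32), (7, t, w, 18), (7, t, x, 22), (7, w, k, 32), (7, w, w, 18), (7, w, x, 22)}.
Filtering on E ≠ k leaves {(33, t, b, 21), (33, t, m, 31), (33, t, n, 18), (7, t, k, 32), (7, t, w, 18), (7, t, x, 22), (7, w, k, 32), (7, w, w, 18), (7, w, x, 22)}.
Keep only column(s) D, A, F (3 duplicate(s) eliminated): {(b, 21, 33), (k, 32, 7), (m, 31, 33), (n, 18, 33), (w, 18, 7), (x, 22, 7)}
Filtering on A = 12 leaves {(b, 12, 40)}.
Union: {(b, 21, 33), (k, 32, 7), (m, 31, 33), (n, 18, 33), (w, 18, 7), (x, 22, 7)} with {(b, 12, 40)} → {(b, 12, 40), (b, 21, 33), (k, 32, 7), (m, 31, 33), (n, 18, 33), (w, 18, 7), (x, 22, 7)}
Keep only column(s) F, A: {(33, 18), (33, 21), (33, 31), (40, 12), (7, 18), (7, 22), (7, 32)}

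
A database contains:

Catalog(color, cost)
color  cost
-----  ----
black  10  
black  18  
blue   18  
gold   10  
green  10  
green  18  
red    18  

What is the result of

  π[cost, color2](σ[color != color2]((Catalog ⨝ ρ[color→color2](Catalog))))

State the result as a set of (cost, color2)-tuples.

{(10, black), (10, gold), (10, green), (18, black), (18, blue), (18, green), (18, red)}

ρ[color→color2]: schema becomes (color2, cost); tuples unchanged.
Joining Catalog and ρ[color→color2](Catalog) on cost yields {(black, 10, black), (black, 10, gold), (black, 10, green), (black, 18, black), (black, 18, blue), (black, 18, green), (black, 18, red), (blue, 18, black), (blue, 18, blue), (blue, 18, green), (blue, 18, red), (gold, 10, black), (gold, 10, gold), (gold, 10, green), (green, 10, black), (green, 10, gold), (green, 10, green), (green, 18, black), (green, 18, blue), (green, 18, green), (green, 18, red), (red, 18, black), (red, 18, blue), (red, 18, green), (red, 18, red)}.
Filtering on color != color2 leaves {(black, 10, gold), (black, 10, green), (black, 18, blue), (black, 18, green), (black, 18, red), (blue, 18, black), (blue, 18, green), (blue, 18, red), (gold, 10, black), (gold, 10, green), (green, 10, black), (green, 10, gold), (green, 18, black), (green, 18, blue), (green, 18, red), (red, 18, black), (red, 18, blue), (red, 18, green)}.
Projecting to cost, color2 (11 duplicate(s) eliminated): {(10, black), (10, gold), (10, green), (18, black), (18, blue), (18, green), (18, red)}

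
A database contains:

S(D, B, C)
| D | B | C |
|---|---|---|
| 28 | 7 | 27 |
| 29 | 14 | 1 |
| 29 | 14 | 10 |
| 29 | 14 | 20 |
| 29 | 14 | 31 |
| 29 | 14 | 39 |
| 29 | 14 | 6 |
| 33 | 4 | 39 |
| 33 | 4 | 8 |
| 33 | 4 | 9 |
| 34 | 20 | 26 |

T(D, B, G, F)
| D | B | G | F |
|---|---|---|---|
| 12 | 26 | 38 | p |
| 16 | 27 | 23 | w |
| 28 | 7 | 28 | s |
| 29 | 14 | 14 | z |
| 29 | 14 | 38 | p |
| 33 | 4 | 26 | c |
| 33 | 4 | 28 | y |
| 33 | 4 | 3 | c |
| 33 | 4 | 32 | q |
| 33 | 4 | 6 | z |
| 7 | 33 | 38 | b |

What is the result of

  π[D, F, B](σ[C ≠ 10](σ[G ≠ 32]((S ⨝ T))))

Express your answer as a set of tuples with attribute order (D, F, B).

{(28, s, 7), (29, p, 14), (29, z, 14), (33, c, 4), (33, y, 4), (33, z, 4)}

Natural join on D, B: {(28, 7, 27, 28, s), (29, 14, 1, 14, z), (29, 14, 1, 38, p), (29, 14, 10, 14, z), (29, 14, 10, 38, p), (29, 14, 20, 14, z), (29, 14, 20, 38, p), (29, 14, 31, 14, z), (29, 14, 31, 38, p), (29, 14, 39, 14, z), (29, 14, 39, 38, p), (29, 14, 6, 14, z), (29, 14, 6, 38, p), (33, 4, 39, 26, c), (33, 4, 39, 28, y), (33, 4, 39, 3, c), (33, 4, 39, 32, q), (33, 4, 39, 6, z), (33, 4, 8, 26, c), (33, 4, 8, 28, y), (33, 4, 8, 3, c), (33, 4, 8, 32, q), (33, 4, 8, 6, z), (33, 4, 9, 26, c), (33, 4, 9, 28, y), (33, 4, 9, 3, c), (33, 4, 9, 32, q), (33, 4, 9, 6, z)}
Selection G ≠ 32: {(28, 7, 27, 28, s), (29, 14, 1, 14, z), (29, 14, 1, 38, p), (29, 14, 10, 14, z), (29, 14, 10, 38, p), (29, 14, 20, 14, z), (29, 14, 20, 38, p), (29, 14, 31, 14, z), (29, 14, 31, 38, p), (29, 14, 39, 14, z), (29, 14, 39, 38, p), (29, 14, 6, 14, z), (29, 14, 6, 38, p), (33, 4, 39, 26, c), (33, 4, 39, 28, y), (33, 4, 39, 3, c), (33, 4, 39, 6, z), (33, 4, 8, 26, c), (33, 4, 8, 28, y), (33, 4, 8, 3, c), (33, 4, 8, 6, z), (33, 4, 9, 26, c), (33, 4, 9, 28, y), (33, 4, 9, 3, c), (33, 4, 9, 6, z)}
Selection C ≠ 10: {(28, 7, 27, 28, s), (29, 14, 1, 14, z), (29, 14, 1, 38, p), (29, 14, 20, 14, z), (29, 14, 20, 38, p), (29, 14, 31, 14, z), (29, 14, 31, 38, p), (29, 14, 39, 14, z), (29, 14, 39, 38, p), (29, 14, 6, 14, z), (29, 14, 6, 38, p), (33, 4, 39, 26, c), (33, 4, 39, 28, y), (33, 4, 39, 3, c), (33, 4, 39, 6, z), (33, 4, 8, 26, c), (33, 4, 8, 28, y), (33, 4, 8, 3, c), (33, 4, 8, 6, z), (33, 4, 9, 26, c), (33, 4, 9, 28, y), (33, 4, 9, 3, c), (33, 4, 9, 6, z)}
Keep only column(s) D, F, B (17 duplicate(s) eliminated): {(28, s, 7), (29, p, 14), (29, z, 14), (33, c, 4), (33, y, 4), (33, z, 4)}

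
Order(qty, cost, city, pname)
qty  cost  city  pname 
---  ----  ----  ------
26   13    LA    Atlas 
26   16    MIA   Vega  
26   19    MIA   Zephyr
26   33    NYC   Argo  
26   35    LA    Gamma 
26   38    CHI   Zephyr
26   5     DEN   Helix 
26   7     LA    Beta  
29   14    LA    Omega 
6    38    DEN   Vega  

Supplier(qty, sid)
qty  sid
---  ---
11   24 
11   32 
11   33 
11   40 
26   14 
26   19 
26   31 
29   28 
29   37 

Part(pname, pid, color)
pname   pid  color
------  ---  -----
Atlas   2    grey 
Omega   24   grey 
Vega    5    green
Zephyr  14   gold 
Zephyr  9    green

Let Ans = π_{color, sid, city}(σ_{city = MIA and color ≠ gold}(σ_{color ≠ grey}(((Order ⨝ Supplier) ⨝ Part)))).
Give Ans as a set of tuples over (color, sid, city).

{(green, 14, MIA), (green, 19, MIA), (green, 31, MIA)}

Order ⋈ Supplier (natural join on qty): {(26, 13, LA, Atlas, 14), (26, 13, LA, Atlas, 19), (26, 13, LA, Atlas, 31), (26, 16, MIA, Vega, 14), (26, 16, MIA, Vega, 19), (26, 16, MIA, Vega, 31), (26, 19, MIA, Zephyr, 14), (26, 19, MIA, Zephyr, 19), (26, 19, MIA, Zephyr, 31), (26, 33, NYC, Argo, 14), (26, 33, NYC, Argo, 19), (26, 33, NYC, Argo, 31), (26, 35, LA, Gamma, 14), (26, 35, LA, Gamma, 19), (26, 35, LA, Gamma, 31), (26, 38, CHI, Zephyr, 14), (26, 38, CHI, Zephyr, 19), (26, 38, CHI, Zephyr, 31), (26, 5, DEN, Helix, 14), (26, 5, DEN, Helix, 19), (26, 5, DEN, Helix, 31), (26, 7, LA, Beta, 14), (26, 7, LA, Beta, 19), (26, 7, LA, Beta, 31), (29, 14, LA, Omega, 28), (29, 14, LA, Omega, 37)}
(Order ⨝ Supplier) ⋈ Part (natural join on pname): {(26, 13, LA, Atlas, 14, 2, grey), (26, 13, LA, Atlas, 19, 2, grey), (26, 13, LA, Atlas, 31, 2, grey), (26, 16, MIA, Vega, 14, 5, green), (26, 16, MIA, Vega, 19, 5, green), (26, 16, MIA, Vega, 31, 5, green), (26, 19, MIA, Zephyr, 14, 14, gold), (26, 19, MIA, Zephyr, 14, 9, green), (26, 19, MIA, Zephyr, 19, 14, gold), (26, 19, MIA, Zephyr, 19, 9, green), (26, 19, MIA, Zephyr, 31, 14, gold), (26, 19, MIA, Zephyr, 31, 9, green), (26, 38, CHI, Zephyr, 14, 14, gold), (26, 38, CHI, Zephyr, 14, 9, green), (26, 38, CHI, Zephyr, 19, 14, gold), (26, 38, CHI, Zephyr, 19, 9, green), (26, 38, CHI, Zephyr, 31, 14, gold), (26, 38, CHI, Zephyr, 31, 9, green), (29, 14, LA, Omega, 28, 24, grey), (29, 14, LA, Omega, 37, 24, grey)}
σ[color ≠ grey]: keep tuples satisfying color ≠ grey → {(26, 16, MIA, Vega, 14, 5, green), (26, 16, MIA, Vega, 19, 5, green), (26, 16, MIA, Vega, 31, 5, green), (26, 19, MIA, Zephyr, 14, 14, gold), (26, 19, MIA, Zephyr, 14, 9, green), (26, 19, MIA, Zephyr, 19, 14, gold), (26, 19, MIA, Zephyr, 19, 9, green), (26, 19, MIA, Zephyr, 31, 14, gold), (26, 19, MIA, Zephyr, 31, 9, green), (26, 38, CHI, Zephyr, 14, 14, gold), (26, 38, CHI, Zephyr, 14, 9, green), (26, 38, CHI, Zephyr, 19, 14, gold), (26, 38, CHI, Zephyr, 19, 9, green), (26, 38, CHI, Zephyr, 31, 14, gold), (26, 38, CHI, Zephyr, 31, 9, green)}
σ[city = MIA and color ≠ gold]: keep tuples satisfying city = MIA and color ≠ gold → {(26, 16, MIA, Vega, 14, 5, green), (26, 16, MIA, Vega, 19, 5, green), (26, 16, MIA, Vega, 31, 5, green), (26, 19, MIA, Zephyr, 14, 9, green), (26, 19, MIA, Zephyr, 19, 9, green), (26, 19, MIA, Zephyr, 31, 9, green)}
π_{color, sid, city} gives {(green, 14, MIA), (green, 19, MIA), (green, 31, MIA)} (3 duplicate(s) eliminated).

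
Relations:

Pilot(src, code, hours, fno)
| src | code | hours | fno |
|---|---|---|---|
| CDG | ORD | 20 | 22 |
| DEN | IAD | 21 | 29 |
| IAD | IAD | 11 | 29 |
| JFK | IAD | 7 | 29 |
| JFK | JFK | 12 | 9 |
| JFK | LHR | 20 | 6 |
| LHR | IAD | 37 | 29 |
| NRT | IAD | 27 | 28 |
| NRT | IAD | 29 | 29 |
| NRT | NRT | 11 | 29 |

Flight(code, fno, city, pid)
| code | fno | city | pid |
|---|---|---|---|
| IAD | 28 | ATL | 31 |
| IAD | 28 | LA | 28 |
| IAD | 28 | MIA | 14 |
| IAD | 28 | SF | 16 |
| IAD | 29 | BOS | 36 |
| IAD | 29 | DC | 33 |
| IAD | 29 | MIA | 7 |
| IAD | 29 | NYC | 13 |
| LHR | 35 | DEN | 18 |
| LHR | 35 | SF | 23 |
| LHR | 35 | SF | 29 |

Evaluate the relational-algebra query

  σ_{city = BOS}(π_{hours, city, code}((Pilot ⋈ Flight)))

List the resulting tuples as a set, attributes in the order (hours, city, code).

{(11, BOS, IAD), (21, BOS, IAD), (29, BOS, IAD), (37, BOS, IAD), (7, BOS, IAD)}

Natural join on code, fno: {(DEN, IAD, 21, 29, BOS, 36), (DEN, IAD, 21, 29, DC, 33), (DEN, IAD, 21, 29, MIA, 7), (DEN, IAD, 21, 29, NYC, 13), (IAD, IAD, 11, 29, BOS, 36), (IAD, IAD, 11, 29, DC, 33), (IAD, IAD, 11, 29, MIA, 7), (IAD, IAD, 11, 29, NYC, 13), (JFK, IAD, 7, 29, BOS, 36), (JFK, IAD, 7, 29, DC, 33), (JFK, IAD, 7, 29, MIA, 7), (JFK, IAD, 7, 29, NYC, 13), (LHR, IAD, 37, 29, BOS, 36), (LHR, IAD, 37, 29, DC, 33), (LHR, IAD, 37, 29, MIA, 7), (LHR, IAD, 37, 29, NYC, 13), (NRT, IAD, 27, 28, ATL, 31), (NRT, IAD, 27, 28, LA, 28), (NRT, IAD, 27, 28, MIA, 14), (NRT, IAD, 27, 28, SF, 16), (NRT, IAD, 29, 29, BOS, 36), (NRT, IAD, 29, 29, DC, 33), (NRT, IAD, 29, 29, MIA, 7), (NRT, IAD, 29, 29, NYC, 13)}
π[hours, city, code]: project onto (hours, city, code) → {(11, BOS, IAD), (11, DC, IAD), (11, MIA, IAD), (11, NYC, IAD), (21, BOS, IAD), (21, DC, IAD), (21, MIA, IAD), (21, NYC, IAD), (27, ATL, IAD), (27, LA, IAD), (27, MIA, IAD), (27, SF, IAD), (29, BOS, IAD), (29, DC, IAD), (29, MIA, IAD), (29, NYC, IAD), (37, BOS, IAD), (37, DC, IAD), (37, MIA, IAD), (37, NYC, IAD), (7, BOS, IAD), (7, DC, IAD), (7, MIA, IAD), (7, NYC, IAD)}
σ[city = BOS]: keep tuples satisfying city = BOS → {(11, BOS, IAD), (21, BOS, IAD), (29, BOS, IAD), (37, BOS, IAD), (7, BOS, IAD)}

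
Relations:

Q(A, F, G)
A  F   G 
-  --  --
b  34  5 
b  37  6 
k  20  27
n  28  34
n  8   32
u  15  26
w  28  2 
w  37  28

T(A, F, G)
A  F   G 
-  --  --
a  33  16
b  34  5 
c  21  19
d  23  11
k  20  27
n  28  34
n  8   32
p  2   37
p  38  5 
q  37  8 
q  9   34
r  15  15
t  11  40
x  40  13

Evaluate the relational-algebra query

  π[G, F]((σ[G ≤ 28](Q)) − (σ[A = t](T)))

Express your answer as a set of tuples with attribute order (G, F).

{(2, 28), (26, 15), (27, 20), (28, 37), (5, 34), (6, 37)}

Filtering on G ≤ 28 leaves {(b, 34, 5), (b, 37, 6), (k, 20, 27), (u, 15, 26), (w, 28, 2), (w, 37, 28)}.
Filtering on A = t leaves {(t, 11, 40)}.
Difference: {(b, 34, 5), (b, 37, 6), (k, 20, 27), (u, 15, 26), (w, 28, 2), (w, 37, 28)} with {(t, 11, 40)} → {(b, 34, 5), (b, 37, 6), (k, 20, 27), (u, 15, 26), (w, 28, 2), (w, 37, 28)}
π[G, F]: project onto (G, F) → {(2, 28), (26, 15), (27, 20), (28, 37), (5, 34), (6, 37)}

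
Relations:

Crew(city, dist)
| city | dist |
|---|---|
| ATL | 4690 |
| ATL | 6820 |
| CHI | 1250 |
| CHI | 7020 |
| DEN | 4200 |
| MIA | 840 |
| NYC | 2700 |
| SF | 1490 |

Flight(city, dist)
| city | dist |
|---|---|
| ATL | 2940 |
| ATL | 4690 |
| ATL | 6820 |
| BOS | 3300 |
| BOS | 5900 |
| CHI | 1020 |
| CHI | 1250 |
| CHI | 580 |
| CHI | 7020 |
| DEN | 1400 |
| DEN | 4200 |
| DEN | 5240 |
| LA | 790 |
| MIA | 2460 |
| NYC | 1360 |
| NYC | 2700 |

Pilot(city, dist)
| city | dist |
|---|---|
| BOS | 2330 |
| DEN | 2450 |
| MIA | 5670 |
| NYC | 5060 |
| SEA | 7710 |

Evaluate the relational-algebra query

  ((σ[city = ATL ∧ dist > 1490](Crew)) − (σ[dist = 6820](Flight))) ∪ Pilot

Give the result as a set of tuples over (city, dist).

{(ATL, 4690), (BOS, 2330), (DEN, 2450), (MIA, 5670), (NYC, 5060), (SEA, 7710)}

Selection city = ATL ∧ dist > 1490: {(ATL, 4690), (ATL, 6820)}
Selection dist = 6820: {(ATL, 6820)}
Set difference of the two operands is {(ATL, 4690)}.
Set union of the two operands is {(ATL, 4690), (BOS, 2330), (DEN, 2450), (MIA, 5670), (NYC, 5060), (SEA, 7710)}.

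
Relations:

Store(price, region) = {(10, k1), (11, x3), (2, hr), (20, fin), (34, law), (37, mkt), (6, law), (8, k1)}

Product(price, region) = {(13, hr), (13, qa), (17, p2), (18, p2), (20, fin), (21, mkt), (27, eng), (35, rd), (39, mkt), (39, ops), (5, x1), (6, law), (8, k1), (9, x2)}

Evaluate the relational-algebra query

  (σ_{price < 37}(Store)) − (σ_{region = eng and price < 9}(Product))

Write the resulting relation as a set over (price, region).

{(10, k1), (11, x3), (2, hr), (20, fin), (34, law), (6, law), (8, k1)}

Selection price < 37: {(10, k1), (11, x3), (2, hr), (20, fin), (34, law), (6, law), (8, k1)}
Selection region = eng and price < 9: {}
Taking the difference: {(10, k1), (11, x3), (2, hr), (20, fin), (34, law), (6, law), (8, k1)}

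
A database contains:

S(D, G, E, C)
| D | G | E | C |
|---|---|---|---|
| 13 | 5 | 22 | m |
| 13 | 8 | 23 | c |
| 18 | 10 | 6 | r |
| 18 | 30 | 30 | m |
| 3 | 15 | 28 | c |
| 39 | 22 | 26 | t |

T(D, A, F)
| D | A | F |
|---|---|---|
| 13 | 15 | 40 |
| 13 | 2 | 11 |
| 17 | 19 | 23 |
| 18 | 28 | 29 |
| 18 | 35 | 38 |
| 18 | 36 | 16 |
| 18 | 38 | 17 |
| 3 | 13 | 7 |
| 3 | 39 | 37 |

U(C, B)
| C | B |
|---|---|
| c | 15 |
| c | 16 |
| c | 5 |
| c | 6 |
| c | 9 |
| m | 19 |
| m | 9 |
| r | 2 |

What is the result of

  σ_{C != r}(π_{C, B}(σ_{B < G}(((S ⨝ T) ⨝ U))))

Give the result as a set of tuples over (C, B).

S ⋈ T (natural join on D): {(13, 5, 22, m, 15, 40), (13, 5, 22, m, 2, 11), (13, 8, 23, c, 15, 40), (13, 8, 23, c, 2, 11), (18, 10, 6, r, 28, 29), (18, 10, 6, r, 35, 38), (18, 10, 6, r, 36, 16), (18, 10, 6, r, 38, 17), (18, 30, 30, m, 28, 29), (18, 30, 30, m, 35, 38), (18, 30, 30, m, 36, 16), (18, 30, 30, m, 38, 17), (3, 15, 28, c, 13, 7), (3, 15, 28, c, 39, 37)}
(S ⨝ T) ⋈ U (natural join on C): {(13, 5, 22, m, 15, 40, 19), (13, 5, 22, m, 15, 40, 9), (13, 5, 22, m, 2, 11, 19), (13, 5, 22, m, 2, 11, 9), (13, 8, 23, c, 15, 40, 15), (13, 8, 23, c, 15, 40, 16), (13, 8, 23, c, 15, 40, 5), (13, 8, 23, c, 15, 40, 6), (13, 8, 23, c, 15, 40, 9), (13, 8, 23, c, 2, 11, 15), (13, 8, 23, c, 2, 11, 16), (13, 8, 23, c, 2, 11, 5), (13, 8, 23, c, 2, 11, 6), (13, 8, 23, c, 2, 11, 9), (18, 10, 6, r, 28, 29, 2), (18, 10, 6, r, 35, 38, 2), (18, 10, 6, r, 36, 16, 2), (18, 10, 6, r, 38, 17, 2), (18, 30, 30, m, 28, 29, 19), (18, 30, 30, m, 28, 29, 9), (18, 30, 30, m, 35, 38, 19), (18, 30, 30, m, 35, 38, 9), (18, 30, 30, m, 36, 16, 19), (18, 30, 30, m, 36, 16, 9), (18, 30, 30, m, 38, 17, 19), (18, 30, 30, m, 38, 17, 9), (3, 15, 28, c, 13, 7, 15), (3, 15, 28, c, 13, 7, 16), (3, 15, 28, c, 13, 7, 5), (3, 15, 28, c, 13, 7, 6), (3, 15, 28, c, 13, 7, 9), (3, 15, 28, c, 39, 37, 15), (3, 15, 28, c, 39, 37, 16), (3, 15, 28, c, 39, 37, 5), (3, 15, 28, c, 39, 37, 6), (3, 15, 28, c, 39, 37, 9)}
Selection B < G: {(13, 8, 23, c, 15, 40, 5), (13, 8, 23, c, 15, 40, 6), (13, 8, 23, c, 2, 11, 5), (13, 8, 23, c, 2, 11, 6), (18, 10, 6, r, 28, 29, 2), (18, 10, 6, r, 35, 38, 2), (18, 10, 6, r, 36, 16, 2), (18, 10, 6, r, 38, 17, 2), (18, 30, 30, m, 28, 29, 19), (18, 30, 30, m, 28, 29, 9), (18, 30, 30, m, 35, 38, 19), (18, 30, 30, m, 35, 38, 9), (18, 30, 30, m, 36, 16, 19), (18, 30, 30, m, 36, 16, 9), (18, 30, 30, m, 38, 17, 19), (18, 30, 30, m, 38, 17, 9), (3, 15, 28, c, 13, 7, 5), (3, 15, 28, c, 13, 7, 6), (3, 15, 28, c, 13, 7, 9), (3, 15, 28, c, 39, 37, 5), (3, 15, 28, c, 39, 37, 6), (3, 15, 28, c, 39, 37, 9)}
π_{C, B} gives {(c, 5), (c, 6), (c, 9), (m, 19), (m, 9), (r, 2)} (16 duplicate(s) eliminated).
Selection C != r: {(c, 5), (c, 6), (c, 9), (m, 19), (m, 9)}

{(c, 5), (c, 6), (c, 9), (m, 19), (m, 9)}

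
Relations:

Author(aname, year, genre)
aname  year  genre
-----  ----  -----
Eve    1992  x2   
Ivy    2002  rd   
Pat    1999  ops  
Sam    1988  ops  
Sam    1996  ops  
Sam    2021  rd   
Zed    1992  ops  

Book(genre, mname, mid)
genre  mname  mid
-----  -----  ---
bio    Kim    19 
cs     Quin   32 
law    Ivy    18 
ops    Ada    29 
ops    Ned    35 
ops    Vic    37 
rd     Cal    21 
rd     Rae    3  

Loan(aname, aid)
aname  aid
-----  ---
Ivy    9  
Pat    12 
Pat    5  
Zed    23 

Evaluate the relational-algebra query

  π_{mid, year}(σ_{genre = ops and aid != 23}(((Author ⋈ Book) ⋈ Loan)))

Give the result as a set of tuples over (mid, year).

{(29, 1999), (35, 1999), (37, 1999)}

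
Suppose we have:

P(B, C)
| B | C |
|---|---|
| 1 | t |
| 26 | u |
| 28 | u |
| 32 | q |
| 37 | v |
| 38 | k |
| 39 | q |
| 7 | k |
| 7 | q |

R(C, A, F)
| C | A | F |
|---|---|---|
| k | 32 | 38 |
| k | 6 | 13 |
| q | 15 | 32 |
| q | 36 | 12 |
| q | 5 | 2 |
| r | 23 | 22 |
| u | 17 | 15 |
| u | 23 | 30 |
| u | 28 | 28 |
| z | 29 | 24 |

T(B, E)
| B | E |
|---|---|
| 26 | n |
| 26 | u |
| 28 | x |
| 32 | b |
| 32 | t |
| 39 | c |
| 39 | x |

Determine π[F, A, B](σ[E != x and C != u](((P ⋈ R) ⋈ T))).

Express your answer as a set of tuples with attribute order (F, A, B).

{(12, 36, 32), (12, 36, 39), (2, 5, 32), (2, 5, 39), (32, 15, 32), (32, 15, 39)}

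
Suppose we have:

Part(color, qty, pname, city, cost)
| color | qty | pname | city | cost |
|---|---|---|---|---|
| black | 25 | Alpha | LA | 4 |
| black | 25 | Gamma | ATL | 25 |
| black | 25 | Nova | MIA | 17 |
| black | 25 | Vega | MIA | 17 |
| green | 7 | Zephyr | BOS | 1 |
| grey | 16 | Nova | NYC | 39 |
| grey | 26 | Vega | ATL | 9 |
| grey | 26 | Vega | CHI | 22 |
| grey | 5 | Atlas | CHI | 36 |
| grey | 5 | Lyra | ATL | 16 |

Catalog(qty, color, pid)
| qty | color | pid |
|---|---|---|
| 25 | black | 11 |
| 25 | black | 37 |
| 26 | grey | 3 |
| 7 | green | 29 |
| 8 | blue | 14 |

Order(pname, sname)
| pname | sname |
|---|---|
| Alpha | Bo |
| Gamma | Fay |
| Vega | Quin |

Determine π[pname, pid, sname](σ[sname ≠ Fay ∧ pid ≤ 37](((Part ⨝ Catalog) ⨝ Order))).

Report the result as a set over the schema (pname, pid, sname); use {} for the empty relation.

{(Alpha, 11, Bo), (Alpha, 37, Bo), (Vega, 11, Quin), (Vega, 3, Quin), (Vega, 37, Quin)}

Joining Part and Catalog on color, qty yields {(black, 25, Alpha, LA, 4, 11), (black, 25, Alpha, LA, 4, 37), (black, 25, Gamma, ATL, 25, 11), (black, 25, Gamma, ATL, 25, 37), (black, 25, Nova, MIA, 17, 11), (black, 25, Nova, MIA, 17, 37), (black, 25, Vega, MIA, 17, 11), (black, 25, Vega, MIA, 17, 37), (green, 7, Zephyr, BOS, 1, 29), (grey, 26, Vega, ATL, 9, 3), (grey, 26, Vega, CHI, 22, 3)}.
Joining (Part ⨝ Catalog) and Order on pname yields {(black, 25, Alpha, LA, 4, 11, Bo), (black, 25, Alpha, LA, 4, 37, Bo), (black, 25, Gamma, ATL, 25, 11, Fay), (black, 25, Gamma, ATL, 25, 37, Fay), (black, 25, Vega, MIA, 17, 11, Quin), (black, 25, Vega, MIA, 17, 37, Quin), (grey, 26, Vega, ATL, 9, 3, Quin), (grey, 26, Vega, CHI, 22, 3, Quin)}.
Apply σ_{sname ≠ Fay ∧ pid ≤ 37}; surviving tuples: {(black, 25, Alpha, LA, 4, 11, Bo), (black, 25, Alpha, LA, 4, 37, Bo), (black, 25, Vega, MIA, 17, 11, Quin), (black, 25, Vega, MIA, 17, 37, Quin), (grey, 26, Vega, ATL, 9, 3, Quin), (grey, 26, Vega, CHI, 22, 3, Quin)}
Keep only column(s) pname, pid, sname (1 duplicate(s) eliminated): {(Alpha, 11, Bo), (Alpha, 37, Bo), (Vega, 11, Quin), (Vega, 3, Quin), (Vega, 37, Quin)}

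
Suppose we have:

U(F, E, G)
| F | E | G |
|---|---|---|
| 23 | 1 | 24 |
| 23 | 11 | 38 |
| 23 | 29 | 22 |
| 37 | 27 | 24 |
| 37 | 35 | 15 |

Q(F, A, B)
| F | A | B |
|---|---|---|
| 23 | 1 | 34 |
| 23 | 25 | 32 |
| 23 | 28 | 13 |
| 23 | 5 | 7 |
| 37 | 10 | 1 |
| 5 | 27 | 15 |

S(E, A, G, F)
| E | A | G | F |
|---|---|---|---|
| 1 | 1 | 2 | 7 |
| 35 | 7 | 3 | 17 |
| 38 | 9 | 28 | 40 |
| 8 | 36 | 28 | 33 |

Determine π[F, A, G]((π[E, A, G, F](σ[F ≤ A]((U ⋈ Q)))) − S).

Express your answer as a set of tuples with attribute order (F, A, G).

U ⋈ Q (natural join on F): {(23, 1, 24, 1, 34), (23, 1, 24, 25, 32), (23, 1, 24, 28, 13), (23, 1, 24, 5, 7), (23, 11, 38, 1, 34), (23, 11, 38, 25, 32), (23, 11, 38, 28, 13), (23, 11, 38, 5, 7), (23, 29, 22, 1, 34), (23, 29, 22, 25, 32), (23, 29, 22, 28, 13), (23, 29, 22, 5, 7), (37, 27, 24, 10, 1), (37, 35, 15, 10, 1)}
Selection F ≤ A: {(23, 1, 24, 25, 32), (23, 1, 24, 28, 13), (23, 11, 38, 25, 32), (23, 11, 38, 28, 13), (23, 29, 22, 25, 32), (23, 29, 22, 28, 13)}
π_{E, A, G, F} gives {(1, 25, 24, 23), (1, 28, 24, 23), (11, 25, 38, 23), (11, 28, 38, 23), (29, 25, 22, 23), (29, 28, 22, 23)}.
Taking the difference: {(1, 25, 24, 23), (1, 28, 24, 23), (11, 25, 38, 23), (11, 28, 38, 23), (29, 25, 22, 23), (29, 28, 22, 23)}
π_{F, A, G} gives {(23, 25, 22), (23, 25, 24), (23, 25, 38), (23, 28, 22), (23, 28, 24), (23, 28, 38)}.

{(23, 25, 22), (23, 25, 24), (23, 25, 38), (23, 28, 22), (23, 28, 24), (23, 28, 38)}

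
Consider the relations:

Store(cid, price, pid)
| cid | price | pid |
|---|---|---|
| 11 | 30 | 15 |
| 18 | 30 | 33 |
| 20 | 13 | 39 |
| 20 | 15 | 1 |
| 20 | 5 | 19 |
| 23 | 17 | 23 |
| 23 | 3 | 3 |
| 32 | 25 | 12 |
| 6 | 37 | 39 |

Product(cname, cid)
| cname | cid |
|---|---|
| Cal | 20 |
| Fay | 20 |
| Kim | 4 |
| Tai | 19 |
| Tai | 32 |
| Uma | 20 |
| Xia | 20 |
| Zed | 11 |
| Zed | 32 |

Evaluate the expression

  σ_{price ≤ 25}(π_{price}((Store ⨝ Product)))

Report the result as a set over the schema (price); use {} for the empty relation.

{13, 15, 25, 5}

Natural join on cid: {(11, 30, 15, Zed), (20, 13, 39, Cal), (20, 13, 39, Fay), (20, 13, 39, Uma), (20, 13, 39, Xia), (20, 15, 1, Cal), (20, 15, 1, Fay), (20, 15, 1, Uma), (20, 15, 1, Xia), (20, 5, 19, Cal), (20, 5, 19, Fay), (20, 5, 19, Uma), (20, 5, 19, Xia), (32, 25, 12, Tai), (32, 25, 12, Zed)}
Projecting to price (10 duplicate(s) eliminated): {13, 15, 25, 30, 5}
Selection price ≤ 25: {13, 15, 25, 5}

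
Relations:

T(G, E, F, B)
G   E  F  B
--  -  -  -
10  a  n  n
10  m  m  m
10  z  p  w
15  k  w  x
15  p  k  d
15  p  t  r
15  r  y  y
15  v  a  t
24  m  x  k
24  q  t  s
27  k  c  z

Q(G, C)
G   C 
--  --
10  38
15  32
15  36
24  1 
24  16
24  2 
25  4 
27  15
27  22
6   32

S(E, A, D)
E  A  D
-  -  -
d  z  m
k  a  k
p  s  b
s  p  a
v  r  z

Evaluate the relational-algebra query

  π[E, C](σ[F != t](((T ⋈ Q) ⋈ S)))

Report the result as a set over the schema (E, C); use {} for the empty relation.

T ⋈ Q (natural join on G): {(10, a, n, n, 38), (10, m, m, m, 38), (10, z, p, w, 38), (15, k, w, x, 32), (15, k, w, x, 36), (15, p, k, d, 32), (15, p, k, d, 36), (15, p, t, r, 32), (15, p, t, r, 36), (15, r, y, y, 32), (15, r, y, y, 36), (15, v, a, t, 32), (15, v, a, t, 36), (24, m, x, k, 1), (24, m, x, k, 16), (24, m, x, k, 2), (24, q, t, s, 1), (24, q, t, s, 16), (24, q, t, s, 2), (27, k, c, z, 15), (27, k, c, z, 22)}
(T ⋈ Q) ⋈ S (natural join on E): {(15, k, w, x, 32, a, k), (15, k, w, x, 36, a, k), (15, p, k, d, 32, s, b), (15, p, k, d, 36, s, b), (15, p, t, r, 32, s, b), (15, p, t, r, 36, s, b), (15, v, a, t, 32, r, z), (15, v, a, t, 36, r, z), (27, k, c, z, 15, a, k), (27, k, c, z, 22, a, k)}
Selection F != t: {(15, k, w, x, 32, a, k), (15, k, w, x, 36, a, k), (15, p, k, d, 32, s, b), (15, p, k, d, 36, s, b), (15, v, a, t, 32, r, z), (15, v, a, t, 36, r, z), (27, k, c, z, 15, a, k), (27, k, c, z, 22, a, k)}
π[E, C]: project onto (E, C) → {(k, 15), (k, 22), (k, 32), (k, 36), (p, 32), (p, 36), (v, 32), (v, 36)}

{(k, 15), (k, 22), (k, 32), (k, 36), (p, 32), (p, 36), (v, 32), (v, 36)}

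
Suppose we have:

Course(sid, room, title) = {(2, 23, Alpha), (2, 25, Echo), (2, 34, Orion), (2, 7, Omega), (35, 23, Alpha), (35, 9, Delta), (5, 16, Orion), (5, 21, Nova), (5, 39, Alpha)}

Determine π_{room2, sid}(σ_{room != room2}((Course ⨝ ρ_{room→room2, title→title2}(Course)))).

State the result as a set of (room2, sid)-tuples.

{(16, 5), (21, 5), (23, 2), (23, 35), (25, 2), (34, 2), (39, 5), (7, 2), (9, 35)}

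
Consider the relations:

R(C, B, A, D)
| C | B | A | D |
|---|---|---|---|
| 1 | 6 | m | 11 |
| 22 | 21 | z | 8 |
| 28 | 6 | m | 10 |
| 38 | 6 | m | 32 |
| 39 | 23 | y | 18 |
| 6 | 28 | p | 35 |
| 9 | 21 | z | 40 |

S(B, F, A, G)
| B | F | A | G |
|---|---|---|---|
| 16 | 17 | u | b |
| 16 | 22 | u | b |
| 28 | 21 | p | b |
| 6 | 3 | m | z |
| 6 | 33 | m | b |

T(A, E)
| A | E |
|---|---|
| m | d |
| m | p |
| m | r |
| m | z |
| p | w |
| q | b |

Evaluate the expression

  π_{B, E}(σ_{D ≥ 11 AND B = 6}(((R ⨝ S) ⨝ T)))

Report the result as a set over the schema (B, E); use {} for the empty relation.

{(6, d), (6, p), (6, r), (6, z)}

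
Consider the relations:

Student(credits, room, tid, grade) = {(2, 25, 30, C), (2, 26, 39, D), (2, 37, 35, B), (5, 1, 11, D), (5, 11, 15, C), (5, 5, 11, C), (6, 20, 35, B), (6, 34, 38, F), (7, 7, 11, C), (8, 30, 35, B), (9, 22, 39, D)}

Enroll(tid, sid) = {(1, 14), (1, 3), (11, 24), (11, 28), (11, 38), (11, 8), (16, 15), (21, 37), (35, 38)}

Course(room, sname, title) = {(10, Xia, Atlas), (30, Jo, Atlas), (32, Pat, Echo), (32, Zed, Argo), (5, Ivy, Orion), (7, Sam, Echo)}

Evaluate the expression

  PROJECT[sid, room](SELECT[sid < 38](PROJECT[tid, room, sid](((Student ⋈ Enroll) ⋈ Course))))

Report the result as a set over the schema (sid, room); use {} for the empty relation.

{(24, 5), (24, 7), (28, 5), (28, 7), (8, 5), (8, 7)}

Joining Student and Enroll on tid yields {(2, 37, 35, B, 38), (5, 1, 11, D, 24), (5, 1, 11, D, 28), (5, 1, 11, D, 38), (5, 1, 11, D, 8), (5, 5, 11, C, 24), (5, 5, 11, C, 28), (5, 5, 11, C, 38), (5, 5, 11, C, 8), (6, 20, 35, B, 38), (7, 7, 11, C, 24), (7, 7, 11, C, 28), (7, 7, 11, C, 38), (7, 7, 11, C, 8), (8, 30, 35, B, 38)}.
Joining (Student ⋈ Enroll) and Course on room yields {(5, 5, 11, C, 24, Ivy, Orion), (5, 5, 11, C, 28, Ivy, Orion), (5, 5, 11, C, 38, Ivy, Orion), (5, 5, 11, C, 8, Ivy, Orion), (7, 7, 11, C, 24, Sam, Echo), (7, 7, 11, C, 28, Sam, Echo), (7, 7, 11, C, 38, Sam, Echo), (7, 7, 11, C, 8, Sam, Echo), (8, 30, 35, B, 38, Jo, Atlas)}.
Keep only column(s) tid, room, sid: {(11, 5, 24), (11, 5, 28), (11, 5, 38), (11, 5, 8), (11, 7, 24), (11, 7, 28), (11, 7, 38), (11, 7, 8), (35, 30, 38)}
Filtering on sid < 38 leaves {(11, 5, 24), (11, 5, 28), (11, 5, 8), (11, 7, 24), (11, 7, 28), (11, 7, 8)}.
Keep only column(s) sid, room: {(24, 5), (24, 7), (28, 5), (28, 7), (8, 5), (8, 7)}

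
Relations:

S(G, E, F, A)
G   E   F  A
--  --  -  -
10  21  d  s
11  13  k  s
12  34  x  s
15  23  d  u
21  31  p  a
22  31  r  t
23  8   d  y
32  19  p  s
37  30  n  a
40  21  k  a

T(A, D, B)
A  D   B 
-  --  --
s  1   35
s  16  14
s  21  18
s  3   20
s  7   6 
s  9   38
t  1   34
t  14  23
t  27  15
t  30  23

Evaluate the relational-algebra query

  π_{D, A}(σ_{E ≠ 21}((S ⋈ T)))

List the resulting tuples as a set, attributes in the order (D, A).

{(1, s), (1, t), (14, t), (16, s), (21, s), (27, t), (3, s), (30, t), (7, s), (9, s)}

Joining S and T on A yields {(10, 21, d, s, 1, 35), (10, 21, d, s, 16, 14), (10, 21, d, s, 21, 18), (10, 21, d, s, 3, 20), (10, 21, d, s, 7, 6), (10, 21, d, s, 9, 38), (11, 13, k, s, 1, 35), (11, 13, k, s, 16, 14), (11, 13, k, s, 21, 18), (11, 13, k, s, 3, 20), (11, 13, k, s, 7, 6), (11, 13, k, s, 9, 38), (12, 34, x, s, 1, 35), (12, 34, x, s, 16, 14), (12, 34, x, s, 21, 18), (12, 34, x, s, 3, 20), (12, 34, x, s, 7, 6), (12, 34, x, s, 9, 38), (22, 31, r, t, 1, 34), (22, 31, r, t, 14, 23), (22, 31, r, t, 27, 15), (22, 31, r, t, 30, 23), (32, 19, p, s, 1, 35), (32, 19, p, s, 16, 14), (32, 19, p, s, 21, 18), (32, 19, p, s, 3, 20), (32, 19, p, s, 7, 6), (32, 19, p, s, 9, 38)}.
σ[E ≠ 21]: keep tuples satisfying E ≠ 21 → {(11, 13, k, s, 1, 35), (11, 13, k, s, 16, 14), (11, 13, k, s, 21, 18), (11, 13, k, s, 3, 20), (11, 13, k, s, 7, 6), (11, 13, k, s, 9, 38), (12, 34, x, s, 1, 35), (12, 34, x, s, 16, 14), (12, 34, x, s, 21, 18), (12, 34, x, s, 3, 20), (12, 34, x, s, 7, 6), (12, 34, x, s, 9, 38), (22, 31, r, t, 1, 34), (22, 31, r, t, 14, 23), (22, 31, r, t, 27, 15), (22, 31, r, t, 30, 23), (32, 19, p, s, 1, 35), (32, 19, p, s, 16, 14), (32, 19, p, s, 21, 18), (32, 19, p, s, 3, 20), (32, 19, p, s, 7, 6), (32, 19, p, s, 9, 38)}
Projecting to D, A (12 duplicate(s) eliminated): {(1, s), (1, t), (14, t), (16, s), (21, s), (27, t), (3, s), (30, t), (7, s), (9, s)}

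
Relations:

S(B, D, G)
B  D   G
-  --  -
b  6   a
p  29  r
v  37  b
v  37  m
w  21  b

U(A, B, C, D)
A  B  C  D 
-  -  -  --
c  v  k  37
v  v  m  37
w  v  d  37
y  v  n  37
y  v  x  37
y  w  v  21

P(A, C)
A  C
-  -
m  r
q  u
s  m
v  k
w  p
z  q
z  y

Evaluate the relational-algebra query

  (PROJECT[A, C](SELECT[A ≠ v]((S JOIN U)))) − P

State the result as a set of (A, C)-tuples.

Joining S and U on B, D yields {(v, 37, b, c, k), (v, 37, b, v, m), (v, 37, b, w, d), (v, 37, b, y, n), (v, 37, b, y, x), (v, 37, m, c, k), (v, 37, m, v, m), (v, 37, m, w, d), (v, 37, m, y, n), (v, 37, m, y, x), (w, 21, b, y, v)}.
σ[A ≠ v]: keep tuples satisfying A ≠ v → {(v, 37, b, c, k), (v, 37, b, w, d), (v, 37, b, y, n), (v, 37, b, y, x), (v, 37, m, c, k), (v, 37, m, w, d), (v, 37, m, y, n), (v, 37, m, y, x), (w, 21, b, y, v)}
π_{A, C} gives {(c, k), (w, d), (y, n), (y, v), (y, x)} (4 duplicate(s) eliminated).
Taking the difference: {(c, k), (w, d), (y, n), (y, v), (y, x)}

{(c, k), (w, d), (y, n), (y, v), (y, x)}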